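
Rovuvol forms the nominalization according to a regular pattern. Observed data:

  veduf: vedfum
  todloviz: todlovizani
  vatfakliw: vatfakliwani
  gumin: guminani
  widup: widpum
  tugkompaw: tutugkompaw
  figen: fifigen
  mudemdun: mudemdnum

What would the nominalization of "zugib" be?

gumin and mudemdun both end in -n yet inflect differently (guminani, mudemdnum), so the final letter is not what conditions the rule; the last vowel is.
"zugib" has last vowel 'i'. The stems whose last vowel is 'i' (vatfakliw → vatfakliwani, gumin → guminani, todloviz → todlovizani) add -ani.
The other patterns: stems whose last vowel is 'u' delete the last vowel and add -um; stems whose last vowel is 'a' or 'e' repeat the first consonant+vowel as a prefix.
So zugib → zugibani.

zugibani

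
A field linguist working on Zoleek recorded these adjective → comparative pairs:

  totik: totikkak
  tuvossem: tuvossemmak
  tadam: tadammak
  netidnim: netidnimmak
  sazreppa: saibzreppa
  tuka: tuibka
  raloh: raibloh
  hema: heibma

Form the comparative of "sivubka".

siibvubka

tadam and sazreppa both have last vowel 'a' yet inflect differently (tadammak, saibzreppa), so the last vowel is not what conditions the rule; the final letter is.
"sivubka" ends in -a. The stems ending in -a (sazreppa → saibzreppa, tuka → tuibka, hema → heibma) insert -ib- after the first vowel.
The other pattern: stems ending in -k or -m double the final consonant and add -ak.
So sivubka → siibvubka.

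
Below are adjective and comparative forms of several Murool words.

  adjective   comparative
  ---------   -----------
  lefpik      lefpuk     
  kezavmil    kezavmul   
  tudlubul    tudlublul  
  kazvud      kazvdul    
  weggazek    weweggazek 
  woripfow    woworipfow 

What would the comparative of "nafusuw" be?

lefpik and weggazek both end in -k yet inflect differently (lefpuk, weweggazek), so the final letter is not what conditions the rule; the last vowel is.
"nafusuw" has last vowel 'u'. The stems whose last vowel is 'u' (tudlubul → tudlublul, kazvud → kazvdul) delete the last vowel and add -ul.
The other patterns: stems whose last vowel is 'i' change the last vowel to 'u'; stems whose last vowel is 'e' or 'o' repeat the first consonant+vowel as a prefix.
So nafusuw → nafuswul.

nafuswul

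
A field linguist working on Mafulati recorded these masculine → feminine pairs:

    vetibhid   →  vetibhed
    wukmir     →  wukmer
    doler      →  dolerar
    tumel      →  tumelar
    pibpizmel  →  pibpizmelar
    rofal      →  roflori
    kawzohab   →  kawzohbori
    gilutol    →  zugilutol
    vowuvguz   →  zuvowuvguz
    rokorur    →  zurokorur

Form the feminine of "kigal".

"kigal" has last vowel 'a'. The stems whose last vowel is 'a' (rofal → roflori, kawzohab → kawzohbori) delete the last vowel and add -ori.
So kigal → kiglori.

kiglori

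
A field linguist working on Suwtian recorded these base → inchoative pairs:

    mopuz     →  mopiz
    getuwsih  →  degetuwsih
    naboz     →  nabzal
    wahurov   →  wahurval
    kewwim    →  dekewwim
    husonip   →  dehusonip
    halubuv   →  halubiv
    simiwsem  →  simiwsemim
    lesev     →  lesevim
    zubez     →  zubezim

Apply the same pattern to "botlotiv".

kewwim and simiwsem both end in -m yet inflect differently (dekewwim, simiwsemim), so the final letter is not what conditions the rule; the last vowel is.
"botlotiv" has last vowel 'i'. The stems whose last vowel is 'i' (getuwsih → degetuwsih, husonip → dehusonip, kewwim → dekewwim) add the prefix de-.
The other patterns: stems whose last vowel is 'e' add -im; stems whose last vowel is 'o' delete the last vowel and add -al; stems whose last vowel is 'u' change the last vowel to 'i'.
So botlotiv → debotlotiv.

debotlotiv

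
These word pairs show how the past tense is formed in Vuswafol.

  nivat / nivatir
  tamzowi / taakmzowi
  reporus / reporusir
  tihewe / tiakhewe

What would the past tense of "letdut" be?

tihewe and reporus both have 3 vowels yet inflect differently (tiakhewe, reporusir), so the number of vowels is not what conditions the rule; whether the stem ends in a vowel or a consonant is.
"letdut" ends in a consonant. The stems ending in a consonant (reporus → reporusir, nivat → nivatir) add -ir.
So letdut → letdutir.

letdutir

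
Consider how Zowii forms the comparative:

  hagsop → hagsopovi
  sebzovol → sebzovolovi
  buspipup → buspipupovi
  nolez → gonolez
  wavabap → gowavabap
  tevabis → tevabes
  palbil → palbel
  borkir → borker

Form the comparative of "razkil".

"razkil" has last vowel 'i'. The stems whose last vowel is 'i' (tevabis → tevabes, palbil → palbel, borkir → borker) change the last vowel to 'e'.
So razkil → razkel.

razkel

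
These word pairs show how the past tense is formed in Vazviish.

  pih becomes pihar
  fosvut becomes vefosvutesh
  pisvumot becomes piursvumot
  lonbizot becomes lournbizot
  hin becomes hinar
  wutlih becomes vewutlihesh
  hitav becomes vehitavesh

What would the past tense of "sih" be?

sihar

pih and wutlih both end in -h yet inflect differently (pihar, vewutlihesh), so the final letter is not what conditions the rule; the number of vowels is.
"sih" has 1 vowel. The stems with 1 vowel (hin → hinar, pih → pihar) add -ar.
The other patterns: stems with 2 vowels add ve- … -esh around the stem; stems with 3 vowels insert -ur- after the first vowel.
So sih → sihar.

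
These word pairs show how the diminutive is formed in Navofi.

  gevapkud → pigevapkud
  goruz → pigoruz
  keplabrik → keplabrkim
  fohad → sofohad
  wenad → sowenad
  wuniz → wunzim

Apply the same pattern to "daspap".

fohad and gevapkud both end in -d yet inflect differently (sofohad, pigevapkud), so the final letter is not what conditions the rule; the last vowel is.
"daspap" has last vowel 'a'. The stems whose last vowel is 'a' (fohad → sofohad, wenad → sowenad) add the prefix so-.
The other patterns: stems whose last vowel is 'i' delete the last vowel and add -im; stems whose last vowel is 'u' add the prefix pi-.
So daspap → sodaspap.

sodaspap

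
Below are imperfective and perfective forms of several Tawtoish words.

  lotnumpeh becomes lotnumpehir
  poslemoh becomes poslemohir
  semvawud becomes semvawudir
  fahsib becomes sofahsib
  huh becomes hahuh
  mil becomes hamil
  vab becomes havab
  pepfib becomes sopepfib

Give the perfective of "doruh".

vab and fahsib both end in -b yet inflect differently (havab, sofahsib), so the final letter is not what conditions the rule; the number of vowels is.
"doruh" has 2 vowels. The stems with 2 vowels (fahsib → sofahsib, pepfib → sopepfib) add the prefix so-.
The other patterns: stems with 1 vowel add the prefix ha-; stems with 3 vowels add -ir.
So doruh → sodoruh.

sodoruh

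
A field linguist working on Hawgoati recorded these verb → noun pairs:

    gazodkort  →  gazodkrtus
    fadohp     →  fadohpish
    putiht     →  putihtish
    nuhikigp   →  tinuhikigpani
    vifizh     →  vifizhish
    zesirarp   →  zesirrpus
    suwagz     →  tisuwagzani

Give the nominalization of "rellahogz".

nuhikigp and zesirarp both end in -p yet inflect differently (tinuhikigpani, zesirrpus), so the final letter is not what conditions the rule; the second-to-last letter is.
"rellahogz" has second-to-last letter 'g'. The stems whose second-to-last letter is 'g' (suwagz → tisuwagzani, nuhikigp → tinuhikigpani) add ti- … -ani around the stem.
So rellahogz → tirellahogzani.

tirellahogzani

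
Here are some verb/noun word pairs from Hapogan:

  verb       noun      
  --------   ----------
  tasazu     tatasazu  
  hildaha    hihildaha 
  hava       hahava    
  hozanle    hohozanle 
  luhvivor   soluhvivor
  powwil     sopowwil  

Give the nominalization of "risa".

tasazu and luhvivor both have 3 vowels yet inflect differently (tatasazu, soluhvivor), so the number of vowels is not what conditions the rule; whether the stem ends in a vowel or a consonant is.
"risa" ends in a vowel. The stems ending in a vowel (tasazu → tatasazu, hildaha → hihildaha, hava → hahava) repeat the first consonant+vowel as a prefix.
So risa → ririsa.

ririsa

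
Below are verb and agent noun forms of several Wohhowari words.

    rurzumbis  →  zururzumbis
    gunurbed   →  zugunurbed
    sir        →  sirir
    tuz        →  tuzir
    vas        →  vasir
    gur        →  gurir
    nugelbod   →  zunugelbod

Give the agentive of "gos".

gosir

vas and rurzumbis both end in -s yet inflect differently (vasir, zururzumbis), so the final letter is not what conditions the rule; the number of vowels is.
"gos" has 1 vowel. The stems with 1 vowel (gur → gurir, vas → vasir, sir → sirir) add -ir.
So gos → gosir.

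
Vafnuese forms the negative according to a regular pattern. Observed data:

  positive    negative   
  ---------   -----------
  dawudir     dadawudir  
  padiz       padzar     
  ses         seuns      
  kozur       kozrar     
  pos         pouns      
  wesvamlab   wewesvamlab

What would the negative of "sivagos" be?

sisivagos

kozur and dawudir both end in -r yet inflect differently (kozrar, dadawudir), so the final letter is not what conditions the rule; the number of vowels is.
"sivagos" has 3 vowels. The stems with 3 vowels (wesvamlab → wewesvamlab, dawudir → dadawudir) repeat the first consonant+vowel as a prefix.
So sivagos → sisivagos.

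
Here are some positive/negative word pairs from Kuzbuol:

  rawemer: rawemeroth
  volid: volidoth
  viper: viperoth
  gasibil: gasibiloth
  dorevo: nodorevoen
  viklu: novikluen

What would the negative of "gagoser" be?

gagoseroth

volid and viklu both begin with v- yet inflect differently (volidoth, novikluen), so the first letter is not what conditions the rule; whether the stem ends in a vowel or a consonant is.
"gagoser" ends in a consonant. The stems ending in a consonant (rawemer → rawemeroth, volid → volidoth, viper → viperoth) add -oth.
So gagoser → gagoseroth.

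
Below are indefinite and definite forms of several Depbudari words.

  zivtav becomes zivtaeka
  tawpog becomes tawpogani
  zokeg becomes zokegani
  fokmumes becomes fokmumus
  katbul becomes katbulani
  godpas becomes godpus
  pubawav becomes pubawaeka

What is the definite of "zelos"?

"zelos" ends in -s. The stems ending in -s (godpas → godpus, fokmumes → fokmumus) change the last vowel to 'u'.
So zelos → zelus.

zelus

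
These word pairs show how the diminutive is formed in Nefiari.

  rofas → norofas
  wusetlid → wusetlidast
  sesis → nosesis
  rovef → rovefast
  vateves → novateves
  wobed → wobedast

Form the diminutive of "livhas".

sesis and wusetlid both have last vowel 'i' yet inflect differently (nosesis, wusetlidast), so the last vowel is not what conditions the rule; the final letter is.
"livhas" ends in -s. The stems ending in -s (rofas → norofas, sesis → nosesis, vateves → novateves) add the prefix no-.
The other pattern: stems ending in -d or -f add -ast.
So livhas → nolivhas.

nolivhas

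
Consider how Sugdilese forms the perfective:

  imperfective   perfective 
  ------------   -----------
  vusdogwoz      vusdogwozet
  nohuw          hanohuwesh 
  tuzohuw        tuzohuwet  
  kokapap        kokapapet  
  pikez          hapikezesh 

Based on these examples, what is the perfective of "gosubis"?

gosubiset

pikez and vusdogwoz both end in -z yet inflect differently (hapikezesh, vusdogwozet), so the final letter is not what conditions the rule; the number of vowels is.
"gosubis" has 3 vowels. The stems with 3 vowels (vusdogwoz → vusdogwozet, kokapap → kokapapet, tuzohuw → tuzohuwet) add -et.
So gosubis → gosubiset.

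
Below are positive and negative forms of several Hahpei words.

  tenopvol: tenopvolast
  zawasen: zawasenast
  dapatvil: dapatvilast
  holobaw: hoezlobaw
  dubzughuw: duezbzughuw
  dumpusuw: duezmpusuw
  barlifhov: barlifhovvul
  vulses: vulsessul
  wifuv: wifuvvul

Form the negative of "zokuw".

"zokuw" ends in -w. The stems ending in -w (holobaw → hoezlobaw, dubzughuw → duezbzughuw, dumpusuw → duezmpusuw) insert -ez- after the first vowel.
The other patterns: stems ending in -l or -n add -ast; stems ending in -s or -v double the final consonant and add -ul.
So zokuw → zoezkuw.

zoezkuw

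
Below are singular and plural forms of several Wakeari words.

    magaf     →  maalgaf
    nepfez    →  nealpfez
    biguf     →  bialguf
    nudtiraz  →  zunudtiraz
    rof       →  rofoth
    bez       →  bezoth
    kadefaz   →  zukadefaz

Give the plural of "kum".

bez and nepfez both end in -z yet inflect differently (bezoth, nealpfez), so the final letter is not what conditions the rule; the number of vowels is.
"kum" has 1 vowel. The stems with 1 vowel (rof → rofoth, bez → bezoth) add -oth.
The other patterns: stems with 2 vowels insert -al- after the first vowel; stems with 3 vowels add the prefix zu-.
So kum → kumoth.

kumoth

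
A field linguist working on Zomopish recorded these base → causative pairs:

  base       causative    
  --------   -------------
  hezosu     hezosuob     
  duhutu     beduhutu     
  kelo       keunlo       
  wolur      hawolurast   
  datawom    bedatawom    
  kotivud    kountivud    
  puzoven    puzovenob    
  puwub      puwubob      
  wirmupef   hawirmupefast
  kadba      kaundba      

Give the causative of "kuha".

kuunha

"kuha" begins with k-. The stems beginning with k- (kelo → keunlo, kadba → kaundba, kotivud → kountivud) insert -un- after the first vowel.
The other patterns: stems beginning with d- add the prefix be-; stems beginning with w- add ha- … -ast around the stem; stems beginning with h- or p- add -ob.
So kuha → kuunha.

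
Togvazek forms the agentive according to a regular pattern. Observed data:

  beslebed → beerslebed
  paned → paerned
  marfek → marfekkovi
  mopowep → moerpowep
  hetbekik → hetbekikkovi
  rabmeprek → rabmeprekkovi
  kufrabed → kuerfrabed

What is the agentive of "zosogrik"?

rabmeprek and kufrabed both have last vowel 'e' yet inflect differently (rabmeprekkovi, kuerfrabed), so the last vowel is not what conditions the rule; the final letter is.
"zosogrik" ends in -k. The stems ending in -k (rabmeprek → rabmeprekkovi, hetbekik → hetbekikkovi, marfek → marfekkovi) double the final consonant and add -ovi.
The other pattern: stems ending in -d or -p insert -er- after the first vowel.
So zosogrik → zosogrikkovi.

zosogrikkovi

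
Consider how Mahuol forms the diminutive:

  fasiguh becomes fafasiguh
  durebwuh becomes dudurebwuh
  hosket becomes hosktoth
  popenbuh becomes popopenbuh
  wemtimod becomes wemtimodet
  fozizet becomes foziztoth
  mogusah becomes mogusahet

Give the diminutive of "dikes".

diksoth

popenbuh and mogusah both end in -h yet inflect differently (popopenbuh, mogusahet), so the final letter is not what conditions the rule; the last vowel is.
"dikes" has last vowel 'e'. The stems whose last vowel is 'e' (hosket → hosktoth, fozizet → foziztoth) delete the last vowel and add -oth.
So dikes → diksoth.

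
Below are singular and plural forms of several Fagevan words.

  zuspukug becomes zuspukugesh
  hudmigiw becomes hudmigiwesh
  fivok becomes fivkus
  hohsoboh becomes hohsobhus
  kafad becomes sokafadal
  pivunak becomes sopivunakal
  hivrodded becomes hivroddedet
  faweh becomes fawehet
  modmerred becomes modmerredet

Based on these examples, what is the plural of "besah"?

sobesahal

fivok and pivunak both end in -k yet inflect differently (fivkus, sopivunakal), so the final letter is not what conditions the rule; the last vowel is.
"besah" has last vowel 'a'. The stems whose last vowel is 'a' (kafad → sokafadal, pivunak → sopivunakal) add so- … -al around the stem.
The other patterns: stems whose last vowel is 'i' or 'u' add -esh; stems whose last vowel is 'o' delete the last vowel and add -us; stems whose last vowel is 'e' add -et.
So besah → sobesahal.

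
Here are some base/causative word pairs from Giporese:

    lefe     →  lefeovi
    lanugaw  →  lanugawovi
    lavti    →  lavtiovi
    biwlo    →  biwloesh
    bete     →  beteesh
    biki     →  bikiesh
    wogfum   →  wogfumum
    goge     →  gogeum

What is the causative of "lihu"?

lefe and bete both end in -e yet inflect differently (lefeovi, beteesh), so the final letter is not what conditions the rule; the first letter is.
"lihu" begins with l-. The stems beginning with l- (lefe → lefeovi, lanugaw → lanugawovi, lavti → lavtiovi) add -ovi.
The other patterns: stems beginning with b- add -esh; stems beginning with g- or w- add -um.
So lihu → lihuovi.

lihuovi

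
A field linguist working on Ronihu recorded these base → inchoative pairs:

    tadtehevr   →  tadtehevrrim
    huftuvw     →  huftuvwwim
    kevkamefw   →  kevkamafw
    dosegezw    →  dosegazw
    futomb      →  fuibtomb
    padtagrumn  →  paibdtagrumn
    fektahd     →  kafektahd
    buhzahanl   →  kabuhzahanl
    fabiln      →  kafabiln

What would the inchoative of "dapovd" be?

huftuvw and kevkamefw both end in -w yet inflect differently (huftuvwwim, kevkamafw), so the final letter is not what conditions the rule; the second-to-last letter is.
"dapovd" has second-to-last letter 'v'. The stems whose second-to-last letter is 'v' (tadtehevr → tadtehevrrim, huftuvw → huftuvwwim) double the final consonant and add -im.
The other patterns: stems whose second-to-last letter is 'f' or 'z' change the last vowel to 'a'; stems whose second-to-last letter is 'm' insert -ib- after the first vowel; stems whose second-to-last letter is 'h', 'l' or 'n' add the prefix ka-.
So dapovd → dapovddim.

dapovddim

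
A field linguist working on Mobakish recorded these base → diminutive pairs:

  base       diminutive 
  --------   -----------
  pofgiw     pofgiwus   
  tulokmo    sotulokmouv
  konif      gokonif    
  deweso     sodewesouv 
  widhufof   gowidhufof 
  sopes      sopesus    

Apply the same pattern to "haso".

pofgiw and konif both have last vowel 'i' yet inflect differently (pofgiwus, gokonif), so the last vowel is not what conditions the rule; the final letter is.
"haso" ends in -o. The stems ending in -o (deweso → sodewesouv, tulokmo → sotulokmouv) add so- … -uv around the stem.
So haso → sohasouv.

sohasouv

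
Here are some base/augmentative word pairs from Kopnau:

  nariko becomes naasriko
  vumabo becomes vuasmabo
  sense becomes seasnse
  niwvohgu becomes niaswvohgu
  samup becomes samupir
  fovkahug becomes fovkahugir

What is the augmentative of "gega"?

niwvohgu and samup both have last vowel 'u' yet inflect differently (niaswvohgu, samupir), so the last vowel is not what conditions the rule; whether the stem ends in a vowel or a consonant is.
"gega" ends in a vowel. The stems ending in a vowel (nariko → naasriko, vumabo → vuasmabo, sense → seasnse) insert -as- after the first vowel.
So gega → geasga.

geasga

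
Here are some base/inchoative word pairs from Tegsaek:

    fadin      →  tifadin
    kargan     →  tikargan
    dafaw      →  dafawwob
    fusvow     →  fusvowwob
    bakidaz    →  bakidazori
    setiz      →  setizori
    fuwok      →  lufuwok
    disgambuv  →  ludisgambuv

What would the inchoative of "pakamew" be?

pakamewwob

kargan and dafaw both have last vowel 'a' yet inflect differently (tikargan, dafawwob), so the last vowel is not what conditions the rule; the final letter is.
"pakamew" ends in -w. The stems ending in -w (dafaw → dafawwob, fusvow → fusvowwob) double the final consonant and add -ob.
The other patterns: stems ending in -n add the prefix ti-; stems ending in -z add -ori; stems ending in -k or -v add the prefix lu-.
So pakamew → pakamewwob.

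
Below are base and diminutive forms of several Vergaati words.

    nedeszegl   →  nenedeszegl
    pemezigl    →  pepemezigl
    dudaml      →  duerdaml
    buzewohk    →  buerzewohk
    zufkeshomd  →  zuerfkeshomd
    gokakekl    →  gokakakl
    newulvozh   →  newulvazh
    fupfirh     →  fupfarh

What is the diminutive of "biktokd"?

nedeszegl and dudaml both end in -l yet inflect differently (nenedeszegl, duerdaml), so the final letter is not what conditions the rule; the second-to-last letter is.
"biktokd" has second-to-last letter 'k'. The one such stem in the data (gokakekl → gokakakl) changes the last vowel to 'a' (as do newulvozh, fupfirh), so the same rule applies.
So biktokd → biktakd.

biktakd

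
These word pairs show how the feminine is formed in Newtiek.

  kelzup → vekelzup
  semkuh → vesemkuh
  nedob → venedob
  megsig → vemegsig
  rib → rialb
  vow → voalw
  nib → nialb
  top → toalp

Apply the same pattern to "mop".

moalp

nedob and rib both end in -b yet inflect differently (venedob, rialb), so the final letter is not what conditions the rule; the number of vowels is.
"mop" has 1 vowel. The stems with 1 vowel (rib → rialb, vow → voalw, nib → nialb) insert -al- after the first vowel.
The other pattern: stems with 2 vowels add the prefix ve-.
So mop → moalp.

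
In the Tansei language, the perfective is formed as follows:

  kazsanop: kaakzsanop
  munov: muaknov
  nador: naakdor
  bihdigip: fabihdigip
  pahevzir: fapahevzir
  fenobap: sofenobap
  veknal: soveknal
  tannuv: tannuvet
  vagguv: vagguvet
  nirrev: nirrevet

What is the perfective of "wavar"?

kazsanop and bihdigip both end in -p yet inflect differently (kaakzsanop, fabihdigip), so the final letter is not what conditions the rule; the last vowel is.
"wavar" has last vowel 'a'. The stems whose last vowel is 'a' (fenobap → sofenobap, veknal → soveknal) add the prefix so-.
So wavar → sowavar.

sowavar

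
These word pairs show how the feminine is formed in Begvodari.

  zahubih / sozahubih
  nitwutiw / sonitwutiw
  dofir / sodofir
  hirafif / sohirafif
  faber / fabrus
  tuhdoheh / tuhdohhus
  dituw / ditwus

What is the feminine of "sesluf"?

dofir and faber both end in -r yet inflect differently (sodofir, fabrus), so the final letter is not what conditions the rule; the last vowel is.
"sesluf" has last vowel 'u'. The one such stem in the data (dituw → ditwus) deletes the last vowel and adds -us (as do faber, tuhdoheh), so the same rule applies.
The other pattern: stems whose last vowel is 'i' add the prefix so-.
So sesluf → seslfus.

seslfus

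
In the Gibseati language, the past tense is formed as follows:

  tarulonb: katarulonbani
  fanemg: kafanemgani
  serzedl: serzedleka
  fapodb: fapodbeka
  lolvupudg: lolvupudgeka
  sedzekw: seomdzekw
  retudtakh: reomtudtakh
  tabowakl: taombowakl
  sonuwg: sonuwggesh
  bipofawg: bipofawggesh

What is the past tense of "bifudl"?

bifudleka

"bifudl" has second-to-last letter 'd'. The stems whose second-to-last letter is 'd' (serzedl → serzedleka, fapodb → fapodbeka, lolvupudg → lolvupudgeka) add -eka.
The other patterns: stems whose second-to-last letter is 'm' or 'n' add ka- … -ani around the stem; stems whose second-to-last letter is 'k' insert -om- after the first vowel; stems whose second-to-last letter is 'w' double the final consonant and add -esh.
So bifudl → bifudleka.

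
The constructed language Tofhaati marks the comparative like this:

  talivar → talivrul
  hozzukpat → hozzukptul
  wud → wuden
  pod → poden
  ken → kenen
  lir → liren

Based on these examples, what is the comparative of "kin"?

"kin" has 1 vowel. The stems with 1 vowel (wud → wuden, pod → poden, ken → kenen) add -en.
The other pattern: stems with 3 vowels delete the last vowel and add -ul.
So kin → kinen.

kinen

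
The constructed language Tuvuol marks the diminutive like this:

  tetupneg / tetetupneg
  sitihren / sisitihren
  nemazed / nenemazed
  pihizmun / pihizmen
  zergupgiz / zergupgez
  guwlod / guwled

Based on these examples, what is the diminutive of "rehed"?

rerehed

sitihren and pihizmun both end in -n yet inflect differently (sisitihren, pihizmen), so the final letter is not what conditions the rule; the last vowel is.
"rehed" has last vowel 'e'. The stems whose last vowel is 'e' (tetupneg → tetetupneg, sitihren → sisitihren, nemazed → nenemazed) repeat the first consonant+vowel as a prefix.
The other pattern: stems whose last vowel is 'i', 'o' or 'u' change the last vowel to 'e'.
So rehed → rerehed.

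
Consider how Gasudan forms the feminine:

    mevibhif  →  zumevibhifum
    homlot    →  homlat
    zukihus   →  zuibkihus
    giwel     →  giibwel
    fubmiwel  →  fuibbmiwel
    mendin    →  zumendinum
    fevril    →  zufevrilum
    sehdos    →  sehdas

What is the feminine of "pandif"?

sehdos and zukihus both end in -s yet inflect differently (sehdas, zuibkihus), so the final letter is not what conditions the rule; the last vowel is.
"pandif" has last vowel 'i'. The stems whose last vowel is 'i' (mendin → zumendinum, fevril → zufevrilum, mevibhif → zumevibhifum) add zu- … -um around the stem.
So pandif → zupandifum.

zupandifum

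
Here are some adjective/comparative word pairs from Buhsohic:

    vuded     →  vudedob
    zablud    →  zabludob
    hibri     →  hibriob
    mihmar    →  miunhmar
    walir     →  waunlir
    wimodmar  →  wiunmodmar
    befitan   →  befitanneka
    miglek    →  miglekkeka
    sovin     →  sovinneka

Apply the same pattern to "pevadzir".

peunvadzir

hibri and walir both have last vowel 'i' yet inflect differently (hibriob, waunlir), so the last vowel is not what conditions the rule; the final letter is.
"pevadzir" ends in -r. The stems ending in -r (mihmar → miunhmar, walir → waunlir, wimodmar → wiunmodmar) insert -un- after the first vowel.
So pevadzir → peunvadzir.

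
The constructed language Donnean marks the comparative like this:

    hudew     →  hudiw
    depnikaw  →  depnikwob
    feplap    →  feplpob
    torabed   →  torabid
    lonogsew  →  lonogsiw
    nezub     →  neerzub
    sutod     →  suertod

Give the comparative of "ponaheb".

depnikaw and lonogsew both end in -w yet inflect differently (depnikwob, lonogsiw), so the final letter is not what conditions the rule; the last vowel is.
"ponaheb" has last vowel 'e'. The stems whose last vowel is 'e' (lonogsew → lonogsiw, hudew → hudiw, torabed → torabid) change the last vowel to 'i'.
So ponaheb → ponahib.

ponahib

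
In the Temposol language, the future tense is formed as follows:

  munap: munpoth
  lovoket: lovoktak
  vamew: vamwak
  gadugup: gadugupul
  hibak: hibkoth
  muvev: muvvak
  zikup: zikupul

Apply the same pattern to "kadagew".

kadagwak

"kadagew" has last vowel 'e'. The stems whose last vowel is 'e' (lovoket → lovoktak, muvev → muvvak, vamew → vamwak) delete the last vowel and add -ak.
So kadagew → kadagwak.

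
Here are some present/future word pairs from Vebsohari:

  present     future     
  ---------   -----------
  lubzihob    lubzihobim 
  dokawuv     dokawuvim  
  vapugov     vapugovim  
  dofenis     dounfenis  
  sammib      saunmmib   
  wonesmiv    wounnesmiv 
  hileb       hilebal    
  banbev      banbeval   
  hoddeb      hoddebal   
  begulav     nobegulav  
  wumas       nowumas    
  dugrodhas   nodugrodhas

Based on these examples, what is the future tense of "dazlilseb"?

dazlilsebal

"dazlilseb" has last vowel 'e'. The stems whose last vowel is 'e' (hileb → hilebal, banbev → banbeval, hoddeb → hoddebal) add -al.
The other patterns: stems whose last vowel is 'o' or 'u' add -im; stems whose last vowel is 'i' insert -un- after the first vowel; stems whose last vowel is 'a' add the prefix no-.
So dazlilseb → dazlilsebal.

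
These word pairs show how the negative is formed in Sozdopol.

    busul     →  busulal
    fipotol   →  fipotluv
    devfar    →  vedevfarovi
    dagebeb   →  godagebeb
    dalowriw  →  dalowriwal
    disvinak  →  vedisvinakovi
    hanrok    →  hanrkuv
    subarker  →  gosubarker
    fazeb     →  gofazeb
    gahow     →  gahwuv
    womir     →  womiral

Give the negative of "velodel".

govelodel

"velodel" has last vowel 'e'. The stems whose last vowel is 'e' (dagebeb → godagebeb, subarker → gosubarker, fazeb → gofazeb) add the prefix go-.
So velodel → govelodel.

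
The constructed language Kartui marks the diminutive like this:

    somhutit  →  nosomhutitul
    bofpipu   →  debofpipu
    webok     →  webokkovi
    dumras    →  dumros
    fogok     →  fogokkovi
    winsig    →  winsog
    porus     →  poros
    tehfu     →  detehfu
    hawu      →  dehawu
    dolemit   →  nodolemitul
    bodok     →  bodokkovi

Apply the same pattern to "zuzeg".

tehfu and porus both have last vowel 'u' yet inflect differently (detehfu, poros), so the last vowel is not what conditions the rule; the final letter is.
"zuzeg" ends in -g. The one such stem in the data (winsig → winsog) changes the last vowel to 'o' (as do dumras, porus), so the same rule applies.
So zuzeg → zuzog.

zuzog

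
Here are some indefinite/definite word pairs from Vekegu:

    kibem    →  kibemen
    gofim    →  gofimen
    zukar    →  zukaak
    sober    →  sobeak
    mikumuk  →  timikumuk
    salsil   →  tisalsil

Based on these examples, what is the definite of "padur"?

"padur" ends in -r. The stems ending in -r (zukar → zukaak, sober → sobeak) drop the final letter and add -ak.
The other patterns: stems ending in -m add -en; stems ending in -k or -l add the prefix ti-.
So padur → paduak.

paduak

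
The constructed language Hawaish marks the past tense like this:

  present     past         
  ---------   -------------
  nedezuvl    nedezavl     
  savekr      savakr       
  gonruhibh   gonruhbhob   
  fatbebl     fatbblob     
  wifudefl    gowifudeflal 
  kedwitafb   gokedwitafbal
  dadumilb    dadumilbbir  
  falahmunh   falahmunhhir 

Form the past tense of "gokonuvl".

gokonavl

nedezuvl and fatbebl both end in -l yet inflect differently (nedezavl, fatbblob), so the final letter is not what conditions the rule; the second-to-last letter is.
"gokonuvl" has second-to-last letter 'v'. The one such stem in the data (nedezuvl → nedezavl) changes the last vowel to 'a' (as does savekr), so the same rule applies.
So gokonuvl → gokonavl.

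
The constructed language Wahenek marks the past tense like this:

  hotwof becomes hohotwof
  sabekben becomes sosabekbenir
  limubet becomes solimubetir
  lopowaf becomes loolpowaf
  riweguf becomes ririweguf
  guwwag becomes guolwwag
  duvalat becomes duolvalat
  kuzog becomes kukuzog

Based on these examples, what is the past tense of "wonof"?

wowonof

limubet and duvalat both end in -t yet inflect differently (solimubetir, duolvalat), so the final letter is not what conditions the rule; the last vowel is.
"wonof" has last vowel 'o'. The stems whose last vowel is 'o' (hotwof → hohotwof, kuzog → kukuzog) repeat the first consonant+vowel as a prefix.
So wonof → wowonof.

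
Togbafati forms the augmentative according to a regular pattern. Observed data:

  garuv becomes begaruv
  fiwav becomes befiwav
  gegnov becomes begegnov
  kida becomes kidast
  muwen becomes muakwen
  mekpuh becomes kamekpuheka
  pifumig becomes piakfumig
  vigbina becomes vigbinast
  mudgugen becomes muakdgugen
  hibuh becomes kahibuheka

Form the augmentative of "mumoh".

garuv and hibuh both have last vowel 'u' yet inflect differently (begaruv, kahibuheka), so the last vowel is not what conditions the rule; the final letter is.
"mumoh" ends in -h. The stems ending in -h (hibuh → kahibuheka, mekpuh → kamekpuheka) add ka- … -eka around the stem.
The other patterns: stems ending in -v add the prefix be-; stems ending in -a drop the final letter and add -ast; stems ending in -g or -n insert -ak- after the first vowel.
So mumoh → kamumoheka.

kamumoheka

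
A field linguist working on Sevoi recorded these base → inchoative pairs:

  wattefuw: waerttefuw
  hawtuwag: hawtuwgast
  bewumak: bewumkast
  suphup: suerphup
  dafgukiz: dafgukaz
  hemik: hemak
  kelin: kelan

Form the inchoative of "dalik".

"dalik" has last vowel 'i'. The stems whose last vowel is 'i' (hemik → hemak, kelin → kelan, dafgukiz → dafgukaz) change the last vowel to 'a'.
So dalik → dalak.

dalak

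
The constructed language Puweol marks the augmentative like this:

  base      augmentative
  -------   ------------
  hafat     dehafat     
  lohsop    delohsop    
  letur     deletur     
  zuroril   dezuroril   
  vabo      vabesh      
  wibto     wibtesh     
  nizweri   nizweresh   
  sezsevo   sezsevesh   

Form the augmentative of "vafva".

vafvesh

"vafva" ends in a vowel. The stems ending in a vowel (vabo → vabesh, wibto → wibtesh, nizweri → nizweresh) drop the final letter and add -esh.
So vafva → vafvesh.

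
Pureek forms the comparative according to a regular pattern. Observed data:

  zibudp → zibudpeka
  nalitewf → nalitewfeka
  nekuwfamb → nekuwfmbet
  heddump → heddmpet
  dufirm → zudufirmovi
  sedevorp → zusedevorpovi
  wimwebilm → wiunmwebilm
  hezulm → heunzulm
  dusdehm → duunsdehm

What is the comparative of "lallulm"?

zibudp and heddump both end in -p yet inflect differently (zibudpeka, heddmpet), so the final letter is not what conditions the rule; the second-to-last letter is.
"lallulm" has second-to-last letter 'l'. The stems whose second-to-last letter is 'l' (wimwebilm → wiunmwebilm, hezulm → heunzulm) insert -un- after the first vowel.
The other patterns: stems whose second-to-last letter is 'd' or 'w' add -eka; stems whose second-to-last letter is 'm' delete the last vowel and add -et; stems whose second-to-last letter is 'r' add zu- … -ovi around the stem.
So lallulm → launllulm.

launllulm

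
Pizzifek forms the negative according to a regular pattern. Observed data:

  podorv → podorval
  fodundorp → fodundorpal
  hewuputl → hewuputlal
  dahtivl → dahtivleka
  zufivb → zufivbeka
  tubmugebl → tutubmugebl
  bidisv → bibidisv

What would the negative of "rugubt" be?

hewuputl and dahtivl both end in -l yet inflect differently (hewuputlal, dahtivleka), so the final letter is not what conditions the rule; the second-to-last letter is.
"rugubt" has second-to-last letter 'b'. The one such stem in the data (tubmugebl → tutubmugebl) repeats the first consonant+vowel as a prefix (as does bidisv), so the same rule applies.
The other patterns: stems whose second-to-last letter is 'r' or 't' add -al; stems whose second-to-last letter is 'v' add -eka.
So rugubt → rurugubt.

rurugubt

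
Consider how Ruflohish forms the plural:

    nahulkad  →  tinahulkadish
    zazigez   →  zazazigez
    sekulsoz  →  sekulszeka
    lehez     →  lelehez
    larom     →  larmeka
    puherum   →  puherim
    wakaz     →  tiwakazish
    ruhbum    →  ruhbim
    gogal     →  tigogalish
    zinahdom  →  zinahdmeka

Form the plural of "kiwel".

kikiwel

"kiwel" has last vowel 'e'. The stems whose last vowel is 'e' (zazigez → zazazigez, lehez → lelehez) repeat the first consonant+vowel as a prefix.
So kiwel → kikiwel.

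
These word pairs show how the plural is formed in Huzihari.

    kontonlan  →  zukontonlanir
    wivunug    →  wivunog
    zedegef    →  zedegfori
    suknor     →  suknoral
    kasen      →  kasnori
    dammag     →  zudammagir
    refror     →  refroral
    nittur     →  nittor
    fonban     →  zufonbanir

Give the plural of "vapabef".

vapabfori

kontonlan and kasen both end in -n yet inflect differently (zukontonlanir, kasnori), so the final letter is not what conditions the rule; the last vowel is.
"vapabef" has last vowel 'e'. The stems whose last vowel is 'e' (zedegef → zedegfori, kasen → kasnori) delete the last vowel and add -ori.
So vapabef → vapabfori.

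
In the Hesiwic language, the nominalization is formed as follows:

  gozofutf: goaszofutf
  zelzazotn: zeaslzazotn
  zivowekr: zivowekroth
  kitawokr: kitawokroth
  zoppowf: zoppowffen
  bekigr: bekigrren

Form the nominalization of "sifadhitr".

siasfadhitr

"sifadhitr" has second-to-last letter 't'. The stems whose second-to-last letter is 't' (gozofutf → goaszofutf, zelzazotn → zeaslzazotn) insert -as- after the first vowel.
The other patterns: stems whose second-to-last letter is 'k' add -oth; stems whose second-to-last letter is 'g' or 'w' double the final consonant and add -en.
So sifadhitr → siasfadhitr.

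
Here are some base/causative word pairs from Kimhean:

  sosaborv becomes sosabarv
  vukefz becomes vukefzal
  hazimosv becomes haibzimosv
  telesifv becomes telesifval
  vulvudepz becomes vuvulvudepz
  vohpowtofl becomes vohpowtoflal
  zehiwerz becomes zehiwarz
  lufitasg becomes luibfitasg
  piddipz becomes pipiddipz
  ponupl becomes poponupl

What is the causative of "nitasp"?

niibtasp

hazimosv and sosaborv both end in -v yet inflect differently (haibzimosv, sosabarv), so the final letter is not what conditions the rule; the second-to-last letter is.
"nitasp" has second-to-last letter 's'. The stems whose second-to-last letter is 's' (lufitasg → luibfitasg, hazimosv → haibzimosv) insert -ib- after the first vowel.
So nitasp → niibtasp.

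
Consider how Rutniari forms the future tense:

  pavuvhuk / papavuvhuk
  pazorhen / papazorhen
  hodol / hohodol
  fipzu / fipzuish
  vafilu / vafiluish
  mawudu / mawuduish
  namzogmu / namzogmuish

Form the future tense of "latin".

lalatin

pavuvhuk and fipzu both have last vowel 'u' yet inflect differently (papavuvhuk, fipzuish), so the last vowel is not what conditions the rule; whether the stem ends in a vowel or a consonant is.
"latin" ends in a consonant. The stems ending in a consonant (pavuvhuk → papavuvhuk, pazorhen → papazorhen, hodol → hohodol) repeat the first consonant+vowel as a prefix.
So latin → lalatin.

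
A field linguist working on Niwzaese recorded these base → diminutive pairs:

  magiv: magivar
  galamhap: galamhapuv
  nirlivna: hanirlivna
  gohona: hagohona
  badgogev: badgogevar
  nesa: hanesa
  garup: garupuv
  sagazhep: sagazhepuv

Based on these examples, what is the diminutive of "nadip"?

"nadip" ends in -p. The stems ending in -p (sagazhep → sagazhepuv, galamhap → galamhapuv, garup → garupuv) add -uv.
So nadip → nadipuv.

nadipuv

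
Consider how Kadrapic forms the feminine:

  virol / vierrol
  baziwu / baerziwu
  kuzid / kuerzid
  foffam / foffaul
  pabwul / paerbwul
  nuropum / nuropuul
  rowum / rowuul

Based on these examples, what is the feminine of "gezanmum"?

nuropum and pabwul both have last vowel 'u' yet inflect differently (nuropuul, paerbwul), so the last vowel is not what conditions the rule; the final letter is.
"gezanmum" ends in -m. The stems ending in -m (nuropum → nuropuul, foffam → foffaul, rowum → rowuul) drop the final letter and add -ul.
So gezanmum → gezanmuul.

gezanmuul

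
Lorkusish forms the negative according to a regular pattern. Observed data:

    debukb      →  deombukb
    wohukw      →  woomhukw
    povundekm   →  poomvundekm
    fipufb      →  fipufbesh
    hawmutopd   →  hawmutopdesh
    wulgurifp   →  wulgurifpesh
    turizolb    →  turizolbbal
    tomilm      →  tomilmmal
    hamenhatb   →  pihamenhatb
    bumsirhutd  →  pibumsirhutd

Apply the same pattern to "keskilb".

keskilbbal

"keskilb" has second-to-last letter 'l'. The stems whose second-to-last letter is 'l' (turizolb → turizolbbal, tomilm → tomilmmal) double the final consonant and add -al.
The other patterns: stems whose second-to-last letter is 'k' insert -om- after the first vowel; stems whose second-to-last letter is 'f' or 'p' add -esh; stems whose second-to-last letter is 't' add the prefix pi-.
So keskilb → keskilbbal.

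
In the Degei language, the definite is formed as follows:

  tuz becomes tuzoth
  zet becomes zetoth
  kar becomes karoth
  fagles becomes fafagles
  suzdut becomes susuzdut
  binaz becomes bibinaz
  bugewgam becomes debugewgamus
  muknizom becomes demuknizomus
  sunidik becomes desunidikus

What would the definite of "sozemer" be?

desozemerus

zet and suzdut both end in -t yet inflect differently (zetoth, susuzdut), so the final letter is not what conditions the rule; the number of vowels is.
"sozemer" has 3 vowels. The stems with 3 vowels (bugewgam → debugewgamus, muknizom → demuknizomus, sunidik → desunidikus) add de- … -us around the stem.
So sozemer → desozemerus.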